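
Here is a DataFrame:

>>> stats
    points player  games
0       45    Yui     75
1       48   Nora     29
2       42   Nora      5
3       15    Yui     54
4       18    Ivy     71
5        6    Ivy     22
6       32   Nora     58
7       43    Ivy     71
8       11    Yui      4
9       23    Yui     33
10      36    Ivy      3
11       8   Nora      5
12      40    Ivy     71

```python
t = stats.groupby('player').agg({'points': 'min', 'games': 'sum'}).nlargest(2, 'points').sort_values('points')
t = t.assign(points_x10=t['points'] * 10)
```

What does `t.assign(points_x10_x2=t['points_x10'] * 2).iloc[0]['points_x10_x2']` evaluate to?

160

group by player: min(points), sum(games):
        points  games
player               
Ivy          6    238
Nora         8     97
Yui         11    166
take 2 rows with largest points:
        points  games
player               
Yui         11    166
Nora         8     97
sort by points:
        points  games
player               
Nora         8     97
Yui         11    166
add column points_x10 = t['points'] * 10:
        points  games  points_x10
player                           
Nora         8     97          80
Yui         11    166         110
add column points_x10_x2 = t['points_x10'] * 2:
        points  games  points_x10  points_x10_x2
player                                          
Nora         8     97          80            160
Yui         11    166         110            220
So iloc[0]['points_x10_x2'] = 160.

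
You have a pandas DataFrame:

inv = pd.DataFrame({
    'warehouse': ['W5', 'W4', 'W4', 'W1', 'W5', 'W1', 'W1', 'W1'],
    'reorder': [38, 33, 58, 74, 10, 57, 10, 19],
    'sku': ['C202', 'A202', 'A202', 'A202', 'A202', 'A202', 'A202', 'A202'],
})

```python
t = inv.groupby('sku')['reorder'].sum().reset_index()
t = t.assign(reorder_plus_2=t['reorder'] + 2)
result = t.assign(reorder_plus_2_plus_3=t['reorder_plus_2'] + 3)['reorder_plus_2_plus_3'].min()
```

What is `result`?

group by sku, sum of reorder:
sku
A202    261
C202     38
Name: reorder, dtype: int64
reset_index():
    sku  reorder
0  A202      261
1  C202       38
add column reorder_plus_2 = t['reorder'] + 2:
    sku  reorder  reorder_plus_2
0  A202      261             263
1  C202       38              40
add column reorder_plus_2_plus_3 = t['reorder_plus_2'] + 3:
    sku  reorder  reorder_plus_2  reorder_plus_2_plus_3
0  A202      261             263                    266
1  C202       38              40                     43

43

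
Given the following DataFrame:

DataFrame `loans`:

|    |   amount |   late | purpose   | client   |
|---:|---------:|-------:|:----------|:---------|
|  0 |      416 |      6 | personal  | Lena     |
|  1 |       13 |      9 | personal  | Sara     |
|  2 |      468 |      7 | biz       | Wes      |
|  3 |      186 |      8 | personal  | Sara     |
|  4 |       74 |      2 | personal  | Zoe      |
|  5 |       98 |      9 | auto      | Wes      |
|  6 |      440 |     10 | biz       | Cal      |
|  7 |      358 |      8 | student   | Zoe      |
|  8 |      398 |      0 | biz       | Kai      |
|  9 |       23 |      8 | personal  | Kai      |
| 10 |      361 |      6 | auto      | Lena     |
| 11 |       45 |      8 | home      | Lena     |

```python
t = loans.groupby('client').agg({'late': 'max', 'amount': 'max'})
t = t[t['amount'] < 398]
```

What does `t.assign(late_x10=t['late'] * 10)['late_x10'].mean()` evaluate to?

group by client: max(late), max(amount):
        late  amount
client              
Cal       10     440
Kai        8     398
Lena       8     416
Sara       9     186
Wes        9     468
Zoe        8     358
filter rows where amount < 398:
        late  amount
client              
Sara       9     186
Zoe        8     358
add column late_x10 = t['late'] * 10:
        late  amount  late_x10
client                        
Sara       9     186        90
Zoe        8     358        80

85.0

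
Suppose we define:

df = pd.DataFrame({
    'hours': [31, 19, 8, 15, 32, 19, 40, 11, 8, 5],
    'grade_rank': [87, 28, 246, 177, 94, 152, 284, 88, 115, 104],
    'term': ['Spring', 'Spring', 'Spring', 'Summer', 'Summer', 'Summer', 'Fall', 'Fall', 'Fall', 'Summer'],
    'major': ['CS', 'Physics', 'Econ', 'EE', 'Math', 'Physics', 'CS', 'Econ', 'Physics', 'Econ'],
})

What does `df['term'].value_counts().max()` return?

value_counts of term:
term
Summer    4
Spring    3
Fall      3
Name: count, dtype: int64
Then the max of the resulting series: 4

4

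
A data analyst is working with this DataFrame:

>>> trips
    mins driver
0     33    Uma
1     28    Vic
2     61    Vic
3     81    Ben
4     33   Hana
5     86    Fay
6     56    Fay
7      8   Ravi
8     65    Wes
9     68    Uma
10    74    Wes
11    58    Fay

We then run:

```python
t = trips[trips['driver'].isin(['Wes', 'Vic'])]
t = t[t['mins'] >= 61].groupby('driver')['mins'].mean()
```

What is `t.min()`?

filter rows where driver in ['Wes', 'Vic']:
    mins driver
1     28    Vic
2     61    Vic
8     65    Wes
10    74    Wes
filter rows where mins >= 61:
    mins driver
2     61    Vic
8     65    Wes
10    74    Wes
group by driver, mean of mins:
driver
Vic    61.0
Wes    69.5
Name: mins, dtype: float64
The min of the resulting series is 61.0.

61.0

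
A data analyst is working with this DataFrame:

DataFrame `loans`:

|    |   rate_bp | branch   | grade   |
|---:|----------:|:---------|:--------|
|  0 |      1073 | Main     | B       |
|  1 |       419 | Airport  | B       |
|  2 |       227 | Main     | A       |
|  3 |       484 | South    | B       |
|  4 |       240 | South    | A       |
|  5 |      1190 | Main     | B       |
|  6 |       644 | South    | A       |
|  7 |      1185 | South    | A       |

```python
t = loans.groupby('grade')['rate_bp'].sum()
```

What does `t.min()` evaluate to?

group by grade, sum of rate_bp:
grade
A    2296
B    3166
Name: rate_bp, dtype: int64
min of the resulting series → 2296

2296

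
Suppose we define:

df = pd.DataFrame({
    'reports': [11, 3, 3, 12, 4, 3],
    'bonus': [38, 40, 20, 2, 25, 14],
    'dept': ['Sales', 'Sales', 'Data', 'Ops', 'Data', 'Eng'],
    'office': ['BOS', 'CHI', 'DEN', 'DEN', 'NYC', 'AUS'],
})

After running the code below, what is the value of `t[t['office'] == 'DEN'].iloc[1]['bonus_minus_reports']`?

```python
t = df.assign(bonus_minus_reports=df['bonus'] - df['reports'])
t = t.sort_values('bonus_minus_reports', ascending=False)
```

-10

add column bonus_minus_reports = df['bonus'] - df['reports']:
   reports  bonus   dept office  bonus_minus_reports
0       11     38  Sales    BOS                   27
1        3     40  Sales    CHI                   37
2        3     20   Data    DEN                   17
3       12      2    Ops    DEN                  -10
4        4     25   Data    NYC                   21
5        3     14    Eng    AUS                   11
sort by bonus_minus_reports descending:
   reports  bonus   dept office  bonus_minus_reports
1        3     40  Sales    CHI                   37
0       11     38  Sales    BOS                   27
4        4     25   Data    NYC                   21
2        3     20   Data    DEN                   17
5        3     14    Eng    AUS                   11
3       12      2    Ops    DEN                  -10
filter rows where office == 'DEN':
   reports  bonus  dept office  bonus_minus_reports
2        3     20  Data    DEN                   17
3       12      2   Ops    DEN                  -10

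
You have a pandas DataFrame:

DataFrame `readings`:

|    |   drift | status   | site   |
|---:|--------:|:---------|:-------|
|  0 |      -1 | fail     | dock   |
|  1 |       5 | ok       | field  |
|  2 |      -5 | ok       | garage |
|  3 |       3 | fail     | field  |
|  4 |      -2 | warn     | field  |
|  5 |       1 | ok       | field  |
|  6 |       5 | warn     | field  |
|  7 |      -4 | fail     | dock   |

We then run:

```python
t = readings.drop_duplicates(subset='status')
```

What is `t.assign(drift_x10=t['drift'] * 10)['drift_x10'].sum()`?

20

drop duplicate status (keep=first):
   drift status   site
0     -1   fail   dock
1      5     ok  field
4     -2   warn  field
add column drift_x10 = t['drift'] * 10:
   drift status   site  drift_x10
0     -1   fail   dock        -10
1      5     ok  field         50
4     -2   warn  field        -20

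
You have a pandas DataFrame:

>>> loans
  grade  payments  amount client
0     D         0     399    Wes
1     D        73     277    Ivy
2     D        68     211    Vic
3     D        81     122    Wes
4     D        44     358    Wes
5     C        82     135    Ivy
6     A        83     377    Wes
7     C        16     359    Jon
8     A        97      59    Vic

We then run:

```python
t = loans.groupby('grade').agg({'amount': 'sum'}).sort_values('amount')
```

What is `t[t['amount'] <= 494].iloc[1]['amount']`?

group by grade, sum of amount:
       amount
grade        
A         436
C         494
D        1367
sort by amount:
       amount
grade        
A         436
C         494
D        1367
filter rows where amount <= 494:
       amount
grade        
A         436
C         494
Hence 494.

494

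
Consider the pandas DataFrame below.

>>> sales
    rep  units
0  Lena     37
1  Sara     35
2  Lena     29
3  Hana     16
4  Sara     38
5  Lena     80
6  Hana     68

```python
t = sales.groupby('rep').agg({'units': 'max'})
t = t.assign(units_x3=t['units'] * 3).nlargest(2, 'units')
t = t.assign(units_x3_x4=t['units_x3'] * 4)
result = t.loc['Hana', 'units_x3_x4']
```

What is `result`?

816

group by rep, max of units:
      units
rep        
Hana     68
Lena     80
Sara     38
add column units_x3 = t['units'] * 3:
      units  units_x3
rep                  
Hana     68       204
Lena     80       240
Sara     38       114
take 2 rows with largest units:
      units  units_x3
rep                  
Lena     80       240
Hana     68       204
add column units_x3_x4 = t['units_x3'] * 4:
      units  units_x3  units_x3_x4
rep                               
Lena     80       240          960
Hana     68       204          816
Then the value at row 'Hana', column 'units_x3_x4': 816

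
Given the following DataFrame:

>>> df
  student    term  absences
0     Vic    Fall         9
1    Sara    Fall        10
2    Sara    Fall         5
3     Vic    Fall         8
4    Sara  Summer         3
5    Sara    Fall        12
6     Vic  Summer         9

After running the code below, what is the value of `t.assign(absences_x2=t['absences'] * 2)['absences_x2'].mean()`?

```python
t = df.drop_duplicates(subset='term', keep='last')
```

21.0

drop duplicate term (keep=last):
  student    term  absences
5    Sara    Fall        12
6     Vic  Summer         9
add column absences_x2 = t['absences'] * 2:
  student    term  absences  absences_x2
5    Sara    Fall        12           24
6     Vic  Summer         9           18
Finally, mean of column 'absences_x2' = 21.0.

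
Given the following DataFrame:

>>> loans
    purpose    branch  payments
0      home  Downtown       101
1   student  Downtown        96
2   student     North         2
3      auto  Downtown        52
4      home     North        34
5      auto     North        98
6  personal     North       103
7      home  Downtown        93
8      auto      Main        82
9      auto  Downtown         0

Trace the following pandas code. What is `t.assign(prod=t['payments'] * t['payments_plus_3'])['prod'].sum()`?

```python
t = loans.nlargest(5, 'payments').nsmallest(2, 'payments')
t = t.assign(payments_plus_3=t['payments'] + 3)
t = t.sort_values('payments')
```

18432

take 5 rows with largest payments:
    purpose    branch  payments
6  personal     North       103
0      home  Downtown       101
5      auto     North        98
1   student  Downtown        96
7      home  Downtown        93
take 2 rows with smallest payments:
   purpose    branch  payments
7     home  Downtown        93
1  student  Downtown        96
add column payments_plus_3 = t['payments'] + 3:
   purpose    branch  payments  payments_plus_3
7     home  Downtown        93               96
1  student  Downtown        96               99
sort by payments:
   purpose    branch  payments  payments_plus_3
7     home  Downtown        93               96
1  student  Downtown        96               99
add column prod = t['payments'] * t['payments_plus_3']:
   purpose    branch  payments  payments_plus_3  prod
7     home  Downtown        93               96  8928
1  student  Downtown        96               99  9504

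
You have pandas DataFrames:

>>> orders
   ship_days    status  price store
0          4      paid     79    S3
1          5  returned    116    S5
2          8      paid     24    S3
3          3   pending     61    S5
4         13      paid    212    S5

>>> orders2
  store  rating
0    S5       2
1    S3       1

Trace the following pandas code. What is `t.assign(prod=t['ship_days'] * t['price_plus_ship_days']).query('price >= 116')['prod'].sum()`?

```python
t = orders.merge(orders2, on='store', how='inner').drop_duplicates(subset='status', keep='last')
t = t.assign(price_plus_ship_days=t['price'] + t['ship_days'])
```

3530

merge on 'store' (how='inner') → 5 rows:
   ship_days    status  price store  rating
0          4      paid     79    S3       1
1          5  returned    116    S5       2
2          8      paid     24    S3       1
3          3   pending     61    S5       2
4         13      paid    212    S5       2
drop duplicate status (keep=last):
   ship_days    status  price store  rating
1          5  returned    116    S5       2
3          3   pending     61    S5       2
4         13      paid    212    S5       2
add column price_plus_ship_days = t['price'] + t['ship_days']:
   ship_days    status  price store  rating  price_plus_ship_days
1          5  returned    116    S5       2                   121
3          3   pending     61    S5       2                    64
4         13      paid    212    S5       2                   225
add column prod = t['ship_days'] * t['price_plus_ship_days']:
   ship_days    status  price store  rating  price_plus_ship_days  prod
1          5  returned    116    S5       2                   121   605
3          3   pending     61    S5       2                    64   192
4         13      paid    212    S5       2                   225  2925
filter rows where price >= 116:
   ship_days    status  price store  rating  price_plus_ship_days  prod
1          5  returned    116    S5       2                   121   605
4         13      paid    212    S5       2                   225  2925
The sum of column 'prod' is 3530.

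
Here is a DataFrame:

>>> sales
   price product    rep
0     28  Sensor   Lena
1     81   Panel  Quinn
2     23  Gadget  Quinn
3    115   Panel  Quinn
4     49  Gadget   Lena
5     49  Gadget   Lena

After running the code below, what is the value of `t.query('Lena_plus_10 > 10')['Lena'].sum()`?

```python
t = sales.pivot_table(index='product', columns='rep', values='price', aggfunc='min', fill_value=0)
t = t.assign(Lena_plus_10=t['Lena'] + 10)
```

77

pivot: rows=product, cols=rep, min(price):
rep      Lena  Quinn
product             
Gadget     49     23
Panel       0     81
Sensor     28      0
add column Lena_plus_10 = t['Lena'] + 10:
rep      Lena  Quinn  Lena_plus_10
product                           
Gadget     49     23            59
Panel       0     81            10
Sensor     28      0            38
filter rows where Lena_plus_10 > 10:
rep      Lena  Quinn  Lena_plus_10
product                           
Gadget     49     23            59
Sensor     28      0            38
The sum of column 'Lena' is 77.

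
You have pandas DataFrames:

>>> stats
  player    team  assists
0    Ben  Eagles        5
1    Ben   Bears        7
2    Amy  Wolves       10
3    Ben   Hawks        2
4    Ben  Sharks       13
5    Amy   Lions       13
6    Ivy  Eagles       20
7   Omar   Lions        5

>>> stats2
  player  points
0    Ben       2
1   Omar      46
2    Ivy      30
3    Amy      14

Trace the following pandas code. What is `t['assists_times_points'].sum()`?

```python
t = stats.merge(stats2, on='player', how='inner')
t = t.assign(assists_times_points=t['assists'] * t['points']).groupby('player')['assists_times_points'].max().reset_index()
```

merge on 'player' (how='inner') → 8 rows:
  player    team  assists  points
0    Ben  Eagles        5       2
1    Ben   Bears        7       2
2    Amy  Wolves       10      14
3    Ben   Hawks        2       2
4    Ben  Sharks       13       2
5    Amy   Lions       13      14
6    Ivy  Eagles       20      30
7   Omar   Lions        5      46
add column assists_times_points = t['assists'] * t['points']:
  player    team  assists  points  assists_times_points
0    Ben  Eagles        5       2                    10
1    Ben   Bears        7       2                    14
2    Amy  Wolves       10      14                   140
3    Ben   Hawks        2       2                     4
4    Ben  Sharks       13       2                    26
5    Amy   Lions       13      14                   182
6    Ivy  Eagles       20      30                   600
7   Omar   Lions        5      46                   230
group by player, max of assists_times_points:
player
Amy     182
Ben      26
Ivy     600
Omar    230
Name: assists_times_points, dtype: int64
reset_index():
  player  assists_times_points
0    Amy                   182
1    Ben                    26
2    Ivy                   600
3   Omar                   230

1038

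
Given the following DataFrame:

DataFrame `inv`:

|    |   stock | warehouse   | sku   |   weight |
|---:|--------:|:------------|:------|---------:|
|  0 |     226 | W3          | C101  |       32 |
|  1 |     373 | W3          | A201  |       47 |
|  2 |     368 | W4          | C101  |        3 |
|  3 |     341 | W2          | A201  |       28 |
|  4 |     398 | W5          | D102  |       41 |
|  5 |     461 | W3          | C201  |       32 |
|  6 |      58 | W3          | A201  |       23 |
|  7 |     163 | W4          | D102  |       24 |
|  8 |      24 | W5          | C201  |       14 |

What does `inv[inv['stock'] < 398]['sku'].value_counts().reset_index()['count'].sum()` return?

filter rows where stock < 398:
   stock warehouse   sku  weight
0    226        W3  C101      32
1    373        W3  A201      47
2    368        W4  C101       3
3    341        W2  A201      28
6     58        W3  A201      23
7    163        W4  D102      24
8     24        W5  C201      14
value_counts of sku:
sku
A201    3
C101    2
D102    1
C201    1
Name: count, dtype: int64
reset_index():
    sku  count
0  A201      3
1  C101      2
2  D102      1
3  C201      1
Taking the sum of column 'count' gives 7.

7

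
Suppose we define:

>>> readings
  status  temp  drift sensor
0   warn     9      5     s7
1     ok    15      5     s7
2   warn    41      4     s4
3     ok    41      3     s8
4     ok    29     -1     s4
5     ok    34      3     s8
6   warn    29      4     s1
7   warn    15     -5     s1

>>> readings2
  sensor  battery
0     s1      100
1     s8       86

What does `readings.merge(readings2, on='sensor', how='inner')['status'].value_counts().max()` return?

merge on 'sensor' (how='inner') → 4 rows:
  status  temp  drift sensor  battery
0     ok    41      3     s8       86
1     ok    34      3     s8       86
2   warn    29      4     s1      100
3   warn    15     -5     s1      100
value_counts of status:
status
ok      2
warn    2
Name: count, dtype: int64

2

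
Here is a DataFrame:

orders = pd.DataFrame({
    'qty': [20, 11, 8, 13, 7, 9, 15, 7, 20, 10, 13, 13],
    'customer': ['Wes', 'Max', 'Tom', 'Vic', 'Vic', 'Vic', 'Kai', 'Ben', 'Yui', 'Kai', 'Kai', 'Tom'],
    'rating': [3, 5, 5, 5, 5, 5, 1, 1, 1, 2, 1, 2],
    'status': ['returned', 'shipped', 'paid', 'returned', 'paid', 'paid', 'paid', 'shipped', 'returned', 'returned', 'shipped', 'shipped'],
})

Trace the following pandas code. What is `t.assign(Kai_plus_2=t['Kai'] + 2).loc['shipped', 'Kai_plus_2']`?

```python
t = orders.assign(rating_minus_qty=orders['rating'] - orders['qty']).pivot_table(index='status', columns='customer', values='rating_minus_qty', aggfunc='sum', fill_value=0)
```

-10

add column rating_minus_qty = orders['rating'] - orders['qty']:
    qty customer  rating    status  rating_minus_qty
0    20      Wes       3  returned               -17
1    11      Max       5   shipped                -6
2     8      Tom       5      paid                -3
3    13      Vic       5  returned                -8
4     7      Vic       5      paid                -2
5     9      Vic       5      paid                -4
6    15      Kai       1      paid               -14
7     7      Ben       1   shipped                -6
8    20      Yui       1  returned               -19
9    10      Kai       2  returned                -8
10   13      Kai       1   shipped               -12
11   13      Tom       2   shipped               -11
pivot: rows=status, cols=customer, sum(rating_minus_qty):
customer  Ben  Kai  Max  Tom  Vic  Wes  Yui
status                                     
paid        0  -14    0   -3   -6    0    0
returned    0   -8    0    0   -8  -17  -19
shipped    -6  -12   -6  -11    0    0    0
add column Kai_plus_2 = t['Kai'] + 2:
customer  Ben  Kai  Max  Tom  Vic  Wes  Yui  Kai_plus_2
status                                                 
paid        0  -14    0   -3   -6    0    0         -12
returned    0   -8    0    0   -8  -17  -19          -6
shipped    -6  -12   -6  -11    0    0    0         -10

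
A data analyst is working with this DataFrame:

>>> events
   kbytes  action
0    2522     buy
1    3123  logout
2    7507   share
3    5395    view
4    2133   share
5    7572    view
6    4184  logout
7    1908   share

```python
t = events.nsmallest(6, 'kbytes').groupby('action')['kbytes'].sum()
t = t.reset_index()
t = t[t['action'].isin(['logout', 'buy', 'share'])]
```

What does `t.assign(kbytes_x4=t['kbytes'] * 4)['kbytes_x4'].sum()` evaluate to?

take 6 rows with smallest kbytes:
   kbytes  action
7    1908   share
4    2133   share
0    2522     buy
1    3123  logout
6    4184  logout
3    5395    view
group by action, sum of kbytes:
action
buy       2522
logout    7307
share     4041
view      5395
Name: kbytes, dtype: int64
reset_index():
   action  kbytes
0     buy    2522
1  logout    7307
2   share    4041
3    view    5395
filter rows where action in ['logout', 'buy', 'share']:
   action  kbytes
0     buy    2522
1  logout    7307
2   share    4041
add column kbytes_x4 = t['kbytes'] * 4:
   action  kbytes  kbytes_x4
0     buy    2522      10088
1  logout    7307      29228
2   share    4041      16164

55480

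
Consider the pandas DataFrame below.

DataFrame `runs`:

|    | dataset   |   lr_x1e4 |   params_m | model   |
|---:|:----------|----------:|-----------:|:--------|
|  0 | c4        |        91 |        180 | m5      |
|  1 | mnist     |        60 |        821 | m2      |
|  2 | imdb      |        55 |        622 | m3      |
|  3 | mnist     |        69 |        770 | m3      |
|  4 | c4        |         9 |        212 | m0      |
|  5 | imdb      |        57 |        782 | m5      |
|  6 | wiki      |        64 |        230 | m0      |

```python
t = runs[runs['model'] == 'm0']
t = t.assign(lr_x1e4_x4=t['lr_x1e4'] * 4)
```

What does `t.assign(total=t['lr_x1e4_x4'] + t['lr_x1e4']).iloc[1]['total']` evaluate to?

320

filter rows where model == 'm0':
  dataset  lr_x1e4  params_m model
4      c4        9       212    m0
6    wiki       64       230    m0
add column lr_x1e4_x4 = t['lr_x1e4'] * 4:
  dataset  lr_x1e4  params_m model  lr_x1e4_x4
4      c4        9       212    m0          36
6    wiki       64       230    m0         256
add column total = t['lr_x1e4_x4'] + t['lr_x1e4']:
  dataset  lr_x1e4  params_m model  lr_x1e4_x4  total
4      c4        9       212    m0          36     45
6    wiki       64       230    m0         256    320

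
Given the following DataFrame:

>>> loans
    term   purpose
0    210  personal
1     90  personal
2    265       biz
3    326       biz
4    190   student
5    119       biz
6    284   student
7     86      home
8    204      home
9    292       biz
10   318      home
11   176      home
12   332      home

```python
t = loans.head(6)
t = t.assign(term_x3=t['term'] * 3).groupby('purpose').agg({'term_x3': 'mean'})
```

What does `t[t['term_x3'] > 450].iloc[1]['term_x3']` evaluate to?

take first 6 rows:
   term   purpose
0   210  personal
1    90  personal
2   265       biz
3   326       biz
4   190   student
5   119       biz
add column term_x3 = t['term'] * 3:
   term   purpose  term_x3
0   210  personal      630
1    90  personal      270
2   265       biz      795
3   326       biz      978
4   190   student      570
5   119       biz      357
group by purpose, mean of term_x3:
          term_x3
purpose          
biz         710.0
personal    450.0
student     570.0
filter rows where term_x3 > 450:
         term_x3
purpose         
biz        710.0
student    570.0
Taking the value at position 1, column 'term_x3' gives 570.0.

570.0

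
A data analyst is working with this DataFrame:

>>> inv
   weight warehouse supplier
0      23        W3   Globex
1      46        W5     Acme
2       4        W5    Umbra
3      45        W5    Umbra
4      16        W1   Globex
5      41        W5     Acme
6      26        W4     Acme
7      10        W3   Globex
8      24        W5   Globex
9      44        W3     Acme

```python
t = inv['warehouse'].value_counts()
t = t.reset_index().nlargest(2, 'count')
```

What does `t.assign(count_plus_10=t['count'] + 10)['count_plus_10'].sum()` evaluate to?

28

value_counts of warehouse:
warehouse
W5    5
W3    3
W1    1
W4    1
Name: count, dtype: int64
reset_index():
  warehouse  count
0        W5      5
1        W3      3
2        W1      1
3        W4      1
take 2 rows with largest count:
  warehouse  count
0        W5      5
1        W3      3
add column count_plus_10 = t['count'] + 10:
  warehouse  count  count_plus_10
0        W5      5             15
1        W3      3             13
Taking the sum of column 'count_plus_10' gives 28.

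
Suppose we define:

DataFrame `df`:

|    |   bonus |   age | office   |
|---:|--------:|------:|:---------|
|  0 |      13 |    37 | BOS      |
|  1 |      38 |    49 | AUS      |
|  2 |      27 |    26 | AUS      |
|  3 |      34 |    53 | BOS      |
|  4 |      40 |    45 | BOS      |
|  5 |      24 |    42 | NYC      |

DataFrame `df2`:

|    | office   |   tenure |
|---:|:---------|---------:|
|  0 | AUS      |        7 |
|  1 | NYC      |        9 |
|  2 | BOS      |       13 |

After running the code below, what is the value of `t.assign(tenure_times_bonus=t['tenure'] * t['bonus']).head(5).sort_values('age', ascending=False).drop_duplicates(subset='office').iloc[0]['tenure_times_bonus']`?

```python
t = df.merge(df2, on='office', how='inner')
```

442

merge on 'office' (how='inner') → 6 rows:
   bonus  age office  tenure
0     13   37    BOS      13
1     38   49    AUS       7
2     27   26    AUS       7
3     34   53    BOS      13
4     40   45    BOS      13
5     24   42    NYC       9
add column tenure_times_bonus = t['tenure'] * t['bonus']:
   bonus  age office  tenure  tenure_times_bonus
0     13   37    BOS      13                 169
1     38   49    AUS       7                 266
2     27   26    AUS       7                 189
3     34   53    BOS      13                 442
4     40   45    BOS      13                 520
5     24   42    NYC       9                 216
take first 5 rows:
   bonus  age office  tenure  tenure_times_bonus
0     13   37    BOS      13                 169
1     38   49    AUS       7                 266
2     27   26    AUS       7                 189
3     34   53    BOS      13                 442
4     40   45    BOS      13                 520
sort by age descending:
   bonus  age office  tenure  tenure_times_bonus
3     34   53    BOS      13                 442
1     38   49    AUS       7                 266
4     40   45    BOS      13                 520
0     13   37    BOS      13                 169
2     27   26    AUS       7                 189
drop duplicate office (keep=first):
   bonus  age office  tenure  tenure_times_bonus
3     34   53    BOS      13                 442
1     38   49    AUS       7                 266
value at position 0, column 'tenure_times_bonus' → 442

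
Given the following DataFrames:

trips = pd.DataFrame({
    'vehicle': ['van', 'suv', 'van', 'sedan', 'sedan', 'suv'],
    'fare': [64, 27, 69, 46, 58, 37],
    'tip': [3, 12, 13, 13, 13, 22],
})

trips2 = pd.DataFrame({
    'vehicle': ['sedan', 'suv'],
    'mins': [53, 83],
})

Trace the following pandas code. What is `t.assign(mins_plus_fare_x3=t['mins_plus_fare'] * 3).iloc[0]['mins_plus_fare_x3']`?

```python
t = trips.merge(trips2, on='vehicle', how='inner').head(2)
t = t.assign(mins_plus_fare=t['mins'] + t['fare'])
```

merge on 'vehicle' (how='inner') → 4 rows:
  vehicle  fare  tip  mins
0     suv    27   12    83
1   sedan    46   13    53
2   sedan    58   13    53
3     suv    37   22    83
take first 2 rows:
  vehicle  fare  tip  mins
0     suv    27   12    83
1   sedan    46   13    53
add column mins_plus_fare = t['mins'] + t['fare']:
  vehicle  fare  tip  mins  mins_plus_fare
0     suv    27   12    83             110
1   sedan    46   13    53              99
add column mins_plus_fare_x3 = t['mins_plus_fare'] * 3:
  vehicle  fare  tip  mins  mins_plus_fare  mins_plus_fare_x3
0     suv    27   12    83             110                330
1   sedan    46   13    53              99                297
Finally, value at position 0, column 'mins_plus_fare_x3' = 330.

330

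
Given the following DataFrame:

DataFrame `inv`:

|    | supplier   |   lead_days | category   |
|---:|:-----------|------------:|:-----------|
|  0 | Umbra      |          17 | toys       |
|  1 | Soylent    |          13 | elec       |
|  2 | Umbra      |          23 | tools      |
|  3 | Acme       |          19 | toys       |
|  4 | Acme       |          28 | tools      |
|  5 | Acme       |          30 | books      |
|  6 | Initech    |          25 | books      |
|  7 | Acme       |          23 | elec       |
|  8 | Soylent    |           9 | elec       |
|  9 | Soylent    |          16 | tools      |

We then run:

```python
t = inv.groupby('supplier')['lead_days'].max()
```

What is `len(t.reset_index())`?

group by supplier, max of lead_days:
supplier
Acme       30
Initech    25
Soylent    16
Umbra      23
Name: lead_days, dtype: int64
reset_index():
  supplier  lead_days
0     Acme         30
1  Initech         25
2  Soylent         16
3    Umbra         23

4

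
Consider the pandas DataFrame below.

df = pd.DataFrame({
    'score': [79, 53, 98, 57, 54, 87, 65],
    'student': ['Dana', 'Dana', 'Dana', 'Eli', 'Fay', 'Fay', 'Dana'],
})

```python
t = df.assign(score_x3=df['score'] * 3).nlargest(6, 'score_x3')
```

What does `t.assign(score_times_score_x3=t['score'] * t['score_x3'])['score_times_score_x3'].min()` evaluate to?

8748

add column score_x3 = df['score'] * 3:
   score student  score_x3
0     79    Dana       237
1     53    Dana       159
2     98    Dana       294
3     57     Eli       171
4     54     Fay       162
5     87     Fay       261
6     65    Dana       195
take 6 rows with largest score_x3:
   score student  score_x3
2     98    Dana       294
5     87     Fay       261
0     79    Dana       237
6     65    Dana       195
3     57     Eli       171
4     54     Fay       162
add column score_times_score_x3 = t['score'] * t['score_x3']:
   score student  score_x3  score_times_score_x3
2     98    Dana       294                 28812
5     87     Fay       261                 22707
0     79    Dana       237                 18723
6     65    Dana       195                 12675
3     57     Eli       171                  9747
4     54     Fay       162                  8748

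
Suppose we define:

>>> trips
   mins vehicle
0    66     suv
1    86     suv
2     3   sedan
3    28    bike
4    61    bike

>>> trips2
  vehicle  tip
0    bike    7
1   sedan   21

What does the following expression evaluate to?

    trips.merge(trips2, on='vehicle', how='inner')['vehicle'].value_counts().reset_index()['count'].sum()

merge on 'vehicle' (how='inner') → 3 rows:
   mins vehicle  tip
0     3   sedan   21
1    28    bike    7
2    61    bike    7
value_counts of vehicle:
vehicle
bike     2
sedan    1
Name: count, dtype: int64
reset_index():
  vehicle  count
0    bike      2
1   sedan      1

3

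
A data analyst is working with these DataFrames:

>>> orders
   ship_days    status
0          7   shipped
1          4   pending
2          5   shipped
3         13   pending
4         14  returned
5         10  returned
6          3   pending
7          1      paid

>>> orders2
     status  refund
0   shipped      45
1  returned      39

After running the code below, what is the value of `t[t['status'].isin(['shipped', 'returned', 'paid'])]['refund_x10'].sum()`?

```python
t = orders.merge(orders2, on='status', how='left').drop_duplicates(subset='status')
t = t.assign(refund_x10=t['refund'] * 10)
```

merge on 'status' (how='left') → 8 rows:
   ship_days    status  refund
0          7   shipped    45.0
1          4   pending     NaN
2          5   shipped    45.0
3         13   pending     NaN
4         14  returned    39.0
5         10  returned    39.0
6          3   pending     NaN
7          1      paid     NaN
drop duplicate status (keep=first):
   ship_days    status  refund
0          7   shipped    45.0
1          4   pending     NaN
4         14  returned    39.0
7          1      paid     NaN
add column refund_x10 = t['refund'] * 10:
   ship_days    status  refund  refund_x10
0          7   shipped    45.0       450.0
1          4   pending     NaN         NaN
4         14  returned    39.0       390.0
7          1      paid     NaN         NaN
filter rows where status in ['shipped', 'returned', 'paid']:
   ship_days    status  refund  refund_x10
0          7   shipped    45.0       450.0
4         14  returned    39.0       390.0
7          1      paid     NaN         NaN
Finally, sum of column 'refund_x10' = 840.0.

840.0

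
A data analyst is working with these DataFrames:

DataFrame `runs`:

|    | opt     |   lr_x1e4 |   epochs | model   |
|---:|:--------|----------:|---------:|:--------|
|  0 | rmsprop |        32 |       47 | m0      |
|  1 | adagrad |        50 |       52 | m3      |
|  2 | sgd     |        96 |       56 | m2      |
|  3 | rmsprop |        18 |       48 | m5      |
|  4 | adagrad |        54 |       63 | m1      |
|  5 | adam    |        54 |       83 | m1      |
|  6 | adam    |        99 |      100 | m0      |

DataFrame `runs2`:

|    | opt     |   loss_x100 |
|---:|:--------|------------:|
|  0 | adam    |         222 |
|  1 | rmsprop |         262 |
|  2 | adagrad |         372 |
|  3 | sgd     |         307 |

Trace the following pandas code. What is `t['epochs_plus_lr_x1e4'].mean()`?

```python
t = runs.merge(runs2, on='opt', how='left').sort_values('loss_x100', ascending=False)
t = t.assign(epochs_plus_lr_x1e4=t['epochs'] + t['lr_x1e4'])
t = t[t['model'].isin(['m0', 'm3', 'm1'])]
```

merge on 'opt' (how='left') → 7 rows:
       opt  lr_x1e4  epochs model  loss_x100
0  rmsprop       32      47    m0        262
1  adagrad       50      52    m3        372
2      sgd       96      56    m2        307
3  rmsprop       18      48    m5        262
4  adagrad       54      63    m1        372
5     adam       54      83    m1        222
6     adam       99     100    m0        222
sort by loss_x100 descending:
       opt  lr_x1e4  epochs model  loss_x100
1  adagrad       50      52    m3        372
4  adagrad       54      63    m1        372
2      sgd       96      56    m2        307
0  rmsprop       32      47    m0        262
3  rmsprop       18      48    m5        262
5     adam       54      83    m1        222
6     adam       99     100    m0        222
add column epochs_plus_lr_x1e4 = t['epochs'] + t['lr_x1e4']:
       opt  lr_x1e4  epochs model  loss_x100  epochs_plus_lr_x1e4
1  adagrad       50      52    m3        372                  102
4  adagrad       54      63    m1        372                  117
2      sgd       96      56    m2        307                  152
0  rmsprop       32      47    m0        262                   79
3  rmsprop       18      48    m5        262                   66
5     adam       54      83    m1        222                  137
6     adam       99     100    m0        222                  199
filter rows where model in ['m0', 'm3', 'm1']:
       opt  lr_x1e4  epochs model  loss_x100  epochs_plus_lr_x1e4
1  adagrad       50      52    m3        372                  102
4  adagrad       54      63    m1        372                  117
0  rmsprop       32      47    m0        262                   79
5     adam       54      83    m1        222                  137
6     adam       99     100    m0        222                  199

126.8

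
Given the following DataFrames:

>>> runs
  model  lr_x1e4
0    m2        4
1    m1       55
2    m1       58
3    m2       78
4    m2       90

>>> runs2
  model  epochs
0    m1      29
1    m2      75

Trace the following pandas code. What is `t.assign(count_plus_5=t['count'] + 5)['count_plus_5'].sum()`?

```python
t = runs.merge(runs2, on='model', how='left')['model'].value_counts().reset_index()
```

15

merge on 'model' (how='left') → 5 rows:
  model  lr_x1e4  epochs
0    m2        4      75
1    m1       55      29
2    m1       58      29
3    m2       78      75
4    m2       90      75
value_counts of model:
model
m2    3
m1    2
Name: count, dtype: int64
reset_index():
  model  count
0    m2      3
1    m1      2
add column count_plus_5 = t['count'] + 5:
  model  count  count_plus_5
0    m2      3             8
1    m1      2             7
So sum() = 15.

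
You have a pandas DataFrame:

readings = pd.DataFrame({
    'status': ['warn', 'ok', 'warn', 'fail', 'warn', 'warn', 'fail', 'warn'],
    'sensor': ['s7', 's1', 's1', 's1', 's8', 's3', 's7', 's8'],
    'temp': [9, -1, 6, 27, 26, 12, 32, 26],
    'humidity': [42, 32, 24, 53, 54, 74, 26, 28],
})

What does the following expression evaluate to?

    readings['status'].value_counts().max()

5

value_counts of status:
status
warn    5
fail    2
ok      1
Name: count, dtype: int64
Then the max of the resulting series: 5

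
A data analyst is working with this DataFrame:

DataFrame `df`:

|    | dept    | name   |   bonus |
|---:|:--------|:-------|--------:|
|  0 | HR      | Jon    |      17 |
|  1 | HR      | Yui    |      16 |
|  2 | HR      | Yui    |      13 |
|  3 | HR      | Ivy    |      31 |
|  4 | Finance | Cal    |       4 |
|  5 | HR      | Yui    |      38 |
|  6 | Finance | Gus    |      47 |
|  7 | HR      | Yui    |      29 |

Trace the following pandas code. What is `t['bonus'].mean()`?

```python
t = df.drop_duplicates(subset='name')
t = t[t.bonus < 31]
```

12.3333333333

drop duplicate name (keep=first):
      dept name  bonus
0       HR  Jon     17
1       HR  Yui     16
3       HR  Ivy     31
4  Finance  Cal      4
6  Finance  Gus     47
filter rows where bonus < 31:
      dept name  bonus
0       HR  Jon     17
1       HR  Yui     16
4  Finance  Cal      4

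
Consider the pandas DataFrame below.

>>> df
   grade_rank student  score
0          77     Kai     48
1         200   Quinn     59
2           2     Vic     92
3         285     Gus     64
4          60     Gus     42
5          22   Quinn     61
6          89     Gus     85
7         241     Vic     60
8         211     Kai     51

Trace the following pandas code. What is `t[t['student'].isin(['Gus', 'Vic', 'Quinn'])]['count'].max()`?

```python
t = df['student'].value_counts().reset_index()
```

value_counts of student:
student
Gus      3
Kai      2
Quinn    2
Vic      2
Name: count, dtype: int64
reset_index():
  student  count
0     Gus      3
1     Kai      2
2   Quinn      2
3     Vic      2
filter rows where student in ['Gus', 'Vic', 'Quinn']:
  student  count
0     Gus      3
2   Quinn      2
3     Vic      2
The max of column 'count' is 3.

3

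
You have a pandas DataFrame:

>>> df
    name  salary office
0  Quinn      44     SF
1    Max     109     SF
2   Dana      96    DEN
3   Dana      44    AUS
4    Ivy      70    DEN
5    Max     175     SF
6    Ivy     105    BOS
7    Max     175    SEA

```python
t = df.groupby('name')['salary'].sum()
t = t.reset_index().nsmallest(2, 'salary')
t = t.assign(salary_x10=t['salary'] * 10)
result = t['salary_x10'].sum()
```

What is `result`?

1840

group by name, sum of salary:
name
Dana     140
Ivy      175
Max      459
Quinn     44
Name: salary, dtype: int64
reset_index():
    name  salary
0   Dana     140
1    Ivy     175
2    Max     459
3  Quinn      44
take 2 rows with smallest salary:
    name  salary
3  Quinn      44
0   Dana     140
add column salary_x10 = t['salary'] * 10:
    name  salary  salary_x10
3  Quinn      44         440
0   Dana     140        1400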